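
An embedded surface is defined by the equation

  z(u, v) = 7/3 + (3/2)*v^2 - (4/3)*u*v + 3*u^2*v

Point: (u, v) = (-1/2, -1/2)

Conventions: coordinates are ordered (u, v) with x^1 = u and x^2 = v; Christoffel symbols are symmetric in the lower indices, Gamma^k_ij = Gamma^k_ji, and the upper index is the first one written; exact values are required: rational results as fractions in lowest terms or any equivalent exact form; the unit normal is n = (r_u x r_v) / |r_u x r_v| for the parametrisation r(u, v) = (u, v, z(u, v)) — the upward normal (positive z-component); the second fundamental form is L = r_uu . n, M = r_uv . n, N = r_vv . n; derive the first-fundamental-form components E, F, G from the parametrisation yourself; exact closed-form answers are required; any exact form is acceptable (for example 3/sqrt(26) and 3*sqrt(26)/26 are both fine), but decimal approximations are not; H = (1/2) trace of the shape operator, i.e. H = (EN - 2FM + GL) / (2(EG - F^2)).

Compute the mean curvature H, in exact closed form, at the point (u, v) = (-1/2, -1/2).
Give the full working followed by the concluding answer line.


z_u = 13/6, z_v = -1/12, z_uu = -3, z_uv = -13/3, z_vv = 3
E = 205/36, F = -13/72, G = 145/144; answer radicand W^2 = 821/144
unnormalised second-form numerators: l = -3, m = -13/3, n = 3; L = l/sqrt(821/144), and similarly M = m/sqrt(W^2), N = n/sqrt(W^2)
H = (E*n - 2*F*m + G*l) / (2*(EG - F^2)*sqrt(W^2)); E*n - 2*F*m + G*l = 5399/432, EG - F^2 = 821/144, so H = (5399/4926)/sqrt(821/144)

Answer: H = 10798*sqrt(821)/674041


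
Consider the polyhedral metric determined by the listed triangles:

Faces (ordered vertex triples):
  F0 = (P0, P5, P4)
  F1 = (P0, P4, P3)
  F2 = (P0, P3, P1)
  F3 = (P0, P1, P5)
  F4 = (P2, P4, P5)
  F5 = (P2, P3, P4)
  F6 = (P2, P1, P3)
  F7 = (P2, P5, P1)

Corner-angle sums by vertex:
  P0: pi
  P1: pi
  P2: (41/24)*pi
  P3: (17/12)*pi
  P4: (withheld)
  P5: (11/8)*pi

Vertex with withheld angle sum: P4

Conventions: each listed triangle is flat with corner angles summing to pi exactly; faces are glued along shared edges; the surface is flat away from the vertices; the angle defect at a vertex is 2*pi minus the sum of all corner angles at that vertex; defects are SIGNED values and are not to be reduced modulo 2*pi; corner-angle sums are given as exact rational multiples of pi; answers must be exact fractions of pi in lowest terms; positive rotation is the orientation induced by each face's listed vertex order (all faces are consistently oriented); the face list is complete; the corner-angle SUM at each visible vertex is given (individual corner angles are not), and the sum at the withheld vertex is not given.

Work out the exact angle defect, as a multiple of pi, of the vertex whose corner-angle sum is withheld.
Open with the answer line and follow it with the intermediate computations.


Answer: defect(P4) = pi/2

V = 6, E = 12, F = 8; chi = V - E + F = 2
Gauss-Bonnet: total defect = 2*pi*chi = 4*pi; visible defects sum to (7/2)*pi


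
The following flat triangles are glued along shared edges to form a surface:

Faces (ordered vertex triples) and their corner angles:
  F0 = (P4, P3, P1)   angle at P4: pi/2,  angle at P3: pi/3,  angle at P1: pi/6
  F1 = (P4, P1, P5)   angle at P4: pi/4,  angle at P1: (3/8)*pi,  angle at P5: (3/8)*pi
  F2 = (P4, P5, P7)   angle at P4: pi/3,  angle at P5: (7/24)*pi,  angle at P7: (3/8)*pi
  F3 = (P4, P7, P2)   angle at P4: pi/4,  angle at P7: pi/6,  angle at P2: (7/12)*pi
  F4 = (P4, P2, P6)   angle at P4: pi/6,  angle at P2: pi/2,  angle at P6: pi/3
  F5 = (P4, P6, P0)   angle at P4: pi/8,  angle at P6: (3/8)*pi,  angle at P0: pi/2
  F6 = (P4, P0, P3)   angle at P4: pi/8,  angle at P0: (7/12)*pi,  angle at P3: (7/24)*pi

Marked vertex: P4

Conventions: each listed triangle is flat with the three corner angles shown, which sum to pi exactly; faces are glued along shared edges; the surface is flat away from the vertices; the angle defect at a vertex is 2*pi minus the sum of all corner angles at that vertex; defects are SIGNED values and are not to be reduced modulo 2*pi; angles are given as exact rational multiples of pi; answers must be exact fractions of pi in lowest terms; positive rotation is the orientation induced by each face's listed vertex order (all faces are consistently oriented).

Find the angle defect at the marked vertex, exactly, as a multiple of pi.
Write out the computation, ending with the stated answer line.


Sum of corner angles at P4: (7/4)*pi
defect = 2*pi - (7/4)*pi

Answer: defect(P4) = pi/4


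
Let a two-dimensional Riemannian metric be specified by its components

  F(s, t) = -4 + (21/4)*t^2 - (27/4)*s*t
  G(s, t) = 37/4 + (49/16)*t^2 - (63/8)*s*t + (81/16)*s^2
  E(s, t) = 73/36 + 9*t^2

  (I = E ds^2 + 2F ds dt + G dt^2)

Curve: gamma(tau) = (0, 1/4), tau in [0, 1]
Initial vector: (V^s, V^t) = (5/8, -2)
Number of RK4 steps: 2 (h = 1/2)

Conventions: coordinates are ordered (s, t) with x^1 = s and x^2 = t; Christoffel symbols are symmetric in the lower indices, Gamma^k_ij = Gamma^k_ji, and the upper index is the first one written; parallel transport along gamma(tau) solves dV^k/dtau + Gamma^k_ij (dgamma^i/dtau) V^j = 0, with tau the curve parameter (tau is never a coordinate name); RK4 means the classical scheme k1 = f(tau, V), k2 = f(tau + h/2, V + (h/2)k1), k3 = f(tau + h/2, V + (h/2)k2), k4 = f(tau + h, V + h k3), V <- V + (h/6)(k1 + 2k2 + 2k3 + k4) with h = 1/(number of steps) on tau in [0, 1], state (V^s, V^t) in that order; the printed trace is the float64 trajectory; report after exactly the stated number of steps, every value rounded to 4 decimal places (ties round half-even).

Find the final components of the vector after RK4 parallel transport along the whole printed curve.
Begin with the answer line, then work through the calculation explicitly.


Answer: V^s = 0.6250, V^t = -2.0000

gamma'(tau) = (0, 0); f(tau, V)^k = -Gamma^k_ij(gamma(tau)) gamma'^i(tau) V^j; h = 1/2; intermediate values shown to 6 dp
curve data and Christoffel symbols at the stage parameters:
  tau = 0.000000: gamma = (0.000000, 0.250000), gamma' = (0.000000, 0.000000); Gamma_sss = -1.317575, Gamma_sst = 1.606520, Gamma_stt = 3.361723, Gamma_tss = -0.929466, Gamma_tst = 0.520533, Gamma_ttt = 1.388506
  tau = 0.250000: gamma = (0.000000, 0.250000), gamma' = (0.000000, 0.000000); Gamma_sss = -1.317575, Gamma_sst = 1.606520, Gamma_stt = 3.361723, Gamma_tss = -0.929466, Gamma_tst = 0.520533, Gamma_ttt = 1.388506
  tau = 0.500000: gamma = (0.000000, 0.250000), gamma' = (0.000000, 0.000000); Gamma_sss = -1.317575, Gamma_sst = 1.606520, Gamma_stt = 3.361723, Gamma_tss = -0.929466, Gamma_tst = 0.520533, Gamma_ttt = 1.388506
  tau = 0.750000: gamma = (0.000000, 0.250000), gamma' = (0.000000, 0.000000); Gamma_sss = -1.317575, Gamma_sst = 1.606520, Gamma_stt = 3.361723, Gamma_tss = -0.929466, Gamma_tst = 0.520533, Gamma_ttt = 1.388506
  tau = 1.000000: gamma = (0.000000, 0.250000), gamma' = (0.000000, 0.000000); Gamma_sss = -1.317575, Gamma_sst = 1.606520, Gamma_stt = 3.361723, Gamma_tss = -0.929466, Gamma_tst = 0.520533, Gamma_ttt = 1.388506
step 0: V^s = 0.6250, V^t = -2.0000
step 1: k1 = (0.000000, 0.000000), k2 = (0.000000, 0.000000), k3 = (0.000000, 0.000000), k4 = (0.000000, 0.000000); V <- V + (h/6)(k1 + 2k2 + 2k3 + k4): V^s = 0.6250, V^t = -2.0000
step 2: k1 = (0.000000, 0.000000), k2 = (0.000000, 0.000000), k3 = (0.000000, 0.000000), k4 = (0.000000, 0.000000); V <- V + (h/6)(k1 + 2k2 + 2k3 + k4): V^s = 0.6250, V^t = -2.0000


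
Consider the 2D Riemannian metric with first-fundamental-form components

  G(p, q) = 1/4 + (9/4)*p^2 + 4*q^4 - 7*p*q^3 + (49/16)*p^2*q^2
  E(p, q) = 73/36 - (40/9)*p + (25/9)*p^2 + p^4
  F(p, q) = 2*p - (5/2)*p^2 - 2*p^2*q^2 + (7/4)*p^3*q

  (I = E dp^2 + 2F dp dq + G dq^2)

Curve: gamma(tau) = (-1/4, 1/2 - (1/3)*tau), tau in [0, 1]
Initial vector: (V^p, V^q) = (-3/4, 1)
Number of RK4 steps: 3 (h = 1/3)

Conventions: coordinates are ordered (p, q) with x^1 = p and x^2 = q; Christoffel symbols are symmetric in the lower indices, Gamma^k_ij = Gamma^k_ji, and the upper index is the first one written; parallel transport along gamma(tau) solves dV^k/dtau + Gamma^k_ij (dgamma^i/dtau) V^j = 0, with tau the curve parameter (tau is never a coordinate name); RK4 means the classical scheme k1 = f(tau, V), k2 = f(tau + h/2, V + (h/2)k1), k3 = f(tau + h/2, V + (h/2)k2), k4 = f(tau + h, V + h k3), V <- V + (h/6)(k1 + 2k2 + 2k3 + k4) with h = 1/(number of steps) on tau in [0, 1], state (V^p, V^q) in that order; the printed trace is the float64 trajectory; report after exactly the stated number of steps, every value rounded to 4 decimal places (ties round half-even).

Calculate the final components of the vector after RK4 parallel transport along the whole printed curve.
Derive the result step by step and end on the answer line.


gamma'(tau) = (0, -1/3); f(tau, V)^k = -Gamma^k_ij(gamma(tau)) gamma'^i(tau) V^j; h = 1/3; intermediate values shown to 6 dp
curve data and Christoffel symbols at the stage parameters:
  tau = 0.000000: gamma = (-0.250000, 0.500000), gamma' = (0.000000, -0.333333); Gamma_ppp = -0.041830, Gamma_ppq = -0.331883, Gamma_pqq = 0.862538, Gamma_qpp = 4.006422, Gamma_qpq = -1.569744, Gamma_qqq = 2.597742
  tau = 0.166667: gamma = (-0.250000, 0.444444), gamma' = (0.000000, -0.333333); Gamma_ppp = 0.159868, Gamma_ppq = -0.359652, Gamma_pqq = 0.791102, Gamma_qpp = 5.018229, Gamma_qpq = -1.720911, Gamma_qqq = 2.512019
  tau = 0.333333: gamma = (-0.250000, 0.388889), gamma' = (0.000000, -0.333333); Gamma_ppp = 0.389590, Gamma_ppq = -0.387205, Gamma_pqq = 0.710340, Gamma_qpp = 6.182602, Gamma_qpq = -1.872489, Gamma_qqq = 2.327549
  tau = 0.500000: gamma = (-0.250000, 0.333333), gamma' = (0.000000, -0.333333); Gamma_ppp = 0.628414, Gamma_ppq = -0.411360, Gamma_pqq = 0.618201, Gamma_qpp = 7.408123, Gamma_qpq = -2.008433, Gamma_qqq = 2.037067
  tau = 0.666667: gamma = (-0.250000, 0.277778), gamma' = (0.000000, -0.333333); Gamma_ppp = 0.846575, Gamma_ppq = -0.428746, Gamma_pqq = 0.518757, Gamma_qpp = 8.545783, Gamma_qpq = -2.111233, Gamma_qqq = 1.663877
  tau = 0.833333: gamma = (-0.250000, 0.222222), gamma' = (0.000000, -0.333333); Gamma_ppp = 1.013986, Gamma_ppq = -0.437496, Gamma_pqq = 0.422398, Gamma_qpp = 9.440109, Gamma_qpq = -2.170408, Gamma_qqq = 1.264062
  tau = 1.000000: gamma = (-0.250000, 0.166667), gamma' = (0.000000, -0.333333); Gamma_ppp = 1.115036, Gamma_ppq = -0.438475, Gamma_pqq = 0.341497, Gamma_qpp = 10.004568, Gamma_qpq = -2.189082, Gamma_qqq = 0.905618
step 0: V^p = -0.7500, V^q = 1.0000
step 1: k1 = (0.370484, 1.258350), k2 = (0.401516, 1.407758), k3 = (0.407462, 1.425642), k4 = (0.428572, 1.527892); V <- V + (h/6)(k1 + 2k2 + 2k3 + k4): V^p = -0.6157, V^q = 1.4696
step 2: k1 = (0.427445, 1.524510), k2 = (0.429857, 1.534948), k3 = (0.430160, 1.535860), k4 = (0.410155, 1.431431); V <- V + (h/6)(k1 + 2k2 + 2k3 + k4): V^p = -0.4736, V^q = 1.9750
step 3: k1 = (0.409210, 1.428719), k2 = (0.370735, 1.225837), k3 = (0.366909, 1.216228), k4 = (0.322321, 0.974953); V <- V + (h/6)(k1 + 2k2 + 2k3 + k4): V^p = -0.3510, V^q = 2.3799

Answer: V^p = -0.3510, V^q = 2.3799


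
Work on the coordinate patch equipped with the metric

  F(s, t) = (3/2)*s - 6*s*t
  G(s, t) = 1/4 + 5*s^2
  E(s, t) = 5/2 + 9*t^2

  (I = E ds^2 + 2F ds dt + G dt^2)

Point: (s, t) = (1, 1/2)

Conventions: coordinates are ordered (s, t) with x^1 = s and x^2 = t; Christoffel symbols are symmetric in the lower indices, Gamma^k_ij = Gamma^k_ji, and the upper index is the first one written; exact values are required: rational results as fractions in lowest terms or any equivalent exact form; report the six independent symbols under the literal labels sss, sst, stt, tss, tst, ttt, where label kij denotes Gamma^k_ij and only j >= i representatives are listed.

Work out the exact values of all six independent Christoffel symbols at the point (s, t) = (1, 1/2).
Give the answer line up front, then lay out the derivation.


Answer: Gamma_sss = -48/121, Gamma_sst = 166/121, Gamma_stt = -28/11, Gamma_tss = -152/121, Gamma_tst = 488/363, Gamma_ttt = -8/11

E = 19/4, F = -3/2, G = 21/4 at the point
E_s = 0, E_t = 9, F_s = -3/2, F_t = -6, G_s = 10, G_t = 0
EG - F^2 = 363/16;  g^inv = (16/363) * [[21/4, 3/2], [3/2, 19/4]]
first-kind symbols [ij,l] = (1/2)(d_i g_jl + d_j g_il - d_l g_ij): [ss,s] = E_s/2 = 0, [ss,t] = F_s - E_t/2 = -6, [st,s] = E_t/2 = 9/2, [st,t] = G_s/2 = 5, [tt,s] = F_t - G_s/2 = -11, [tt,t] = G_t/2 = 0
Gamma^s_ij = (G*[ij,s] - F*[ij,t])/(EG - F^2), Gamma^t_ij = (E*[ij,t] - F*[ij,s])/(EG - F^2)


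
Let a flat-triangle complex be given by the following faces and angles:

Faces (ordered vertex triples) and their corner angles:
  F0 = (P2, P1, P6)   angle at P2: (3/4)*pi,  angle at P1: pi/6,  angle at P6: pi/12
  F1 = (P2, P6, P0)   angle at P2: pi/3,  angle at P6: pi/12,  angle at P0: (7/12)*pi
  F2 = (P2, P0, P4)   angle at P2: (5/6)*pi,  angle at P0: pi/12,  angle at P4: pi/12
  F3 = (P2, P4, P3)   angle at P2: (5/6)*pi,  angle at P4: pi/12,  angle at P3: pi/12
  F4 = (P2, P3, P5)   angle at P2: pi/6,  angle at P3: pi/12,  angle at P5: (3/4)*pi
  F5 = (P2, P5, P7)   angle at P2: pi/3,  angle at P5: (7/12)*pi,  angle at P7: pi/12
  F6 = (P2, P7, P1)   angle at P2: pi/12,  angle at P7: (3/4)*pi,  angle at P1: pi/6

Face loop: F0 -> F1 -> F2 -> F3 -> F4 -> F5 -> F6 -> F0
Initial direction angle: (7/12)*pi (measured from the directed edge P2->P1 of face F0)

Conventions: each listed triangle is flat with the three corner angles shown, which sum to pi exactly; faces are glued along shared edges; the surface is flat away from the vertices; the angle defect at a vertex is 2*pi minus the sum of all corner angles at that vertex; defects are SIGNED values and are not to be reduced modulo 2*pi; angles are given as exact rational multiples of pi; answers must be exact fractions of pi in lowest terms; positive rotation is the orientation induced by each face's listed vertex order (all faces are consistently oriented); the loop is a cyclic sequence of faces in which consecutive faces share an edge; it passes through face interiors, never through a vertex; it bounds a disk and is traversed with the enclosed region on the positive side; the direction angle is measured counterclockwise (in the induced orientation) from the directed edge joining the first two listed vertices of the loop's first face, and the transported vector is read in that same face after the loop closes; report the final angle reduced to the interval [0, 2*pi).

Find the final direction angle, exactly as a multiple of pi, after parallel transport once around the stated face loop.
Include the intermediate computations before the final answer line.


enclosed vertex P2: corner angles sum to (10/3)*pi, defect = 2*pi - (10/3)*pi = (-4/3)*pi
by Gauss-Bonnet the loop rotates the vector by the enclosed defect sum (positive orientation, mod 2*pi)
final angle = (7/12)*pi - (4/3)*pi = (5/4)*pi (mod 2*pi)

Answer: final direction angle = (5/4)*pi


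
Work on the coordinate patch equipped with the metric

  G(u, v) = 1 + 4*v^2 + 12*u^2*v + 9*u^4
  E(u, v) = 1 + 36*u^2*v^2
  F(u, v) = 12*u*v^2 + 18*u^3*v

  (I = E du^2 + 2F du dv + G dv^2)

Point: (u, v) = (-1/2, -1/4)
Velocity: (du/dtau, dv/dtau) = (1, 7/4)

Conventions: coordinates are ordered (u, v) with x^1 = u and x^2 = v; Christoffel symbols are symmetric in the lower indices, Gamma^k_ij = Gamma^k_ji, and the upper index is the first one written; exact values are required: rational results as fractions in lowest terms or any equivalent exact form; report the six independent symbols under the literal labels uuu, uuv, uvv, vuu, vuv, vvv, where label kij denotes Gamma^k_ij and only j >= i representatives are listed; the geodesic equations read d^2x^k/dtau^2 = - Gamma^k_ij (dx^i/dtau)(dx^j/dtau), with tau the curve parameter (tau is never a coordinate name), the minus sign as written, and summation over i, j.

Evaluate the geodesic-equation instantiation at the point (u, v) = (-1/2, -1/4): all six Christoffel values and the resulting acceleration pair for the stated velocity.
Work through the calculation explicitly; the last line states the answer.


E = 25/16, F = 3/16, G = 17/16 at the point
E_u = -9/4, E_v = -9/2, F_u = -21/8, F_v = 3/4, G_u = -3/2, G_v = 1
EG - F^2 = 13/8;  g^inv = (8/13) * [[17/16, -3/16], [-3/16, 25/16]]
first-kind symbols [ij,l] = (1/2)(d_i g_jl + d_j g_il - d_l g_ij): [uu,u] = E_u/2 = -9/8, [uu,v] = F_u - E_v/2 = -3/8, [uv,u] = E_v/2 = -9/4, [uv,v] = G_u/2 = -3/4, [vv,u] = F_v - G_u/2 = 3/2, [vv,v] = G_v/2 = 1/2
Gamma^u_ij = (G*[ij,u] - F*[ij,v])/(EG - F^2), Gamma^v_ij = (E*[ij,v] - F*[ij,u])/(EG - F^2)
Gamma_uuu = -9/13, Gamma_uuv = -18/13, Gamma_uvv = 12/13, Gamma_vuu = -3/13, Gamma_vuv = -6/13, Gamma_vvv = 4/13
d^2u/dtau^2 = -(Gamma_uuu*(1)^2 + 2*Gamma_uuv*(1)*(7/4) + Gamma_uvv*(7/4)^2) = 141/52
d^2v/dtau^2 = -(Gamma_vuu*(1)^2 + 2*Gamma_vuv*(1)*(7/4) + Gamma_vvv*(7/4)^2) = 47/52

Answer: Gamma_uuu = -9/13, Gamma_uuv = -18/13, Gamma_uvv = 12/13, Gamma_vuu = -3/13, Gamma_vuv = -6/13, Gamma_vvv = 4/13; accelerations (d^2u/dtau^2, d^2v/dtau^2) = (141/52, 47/52)


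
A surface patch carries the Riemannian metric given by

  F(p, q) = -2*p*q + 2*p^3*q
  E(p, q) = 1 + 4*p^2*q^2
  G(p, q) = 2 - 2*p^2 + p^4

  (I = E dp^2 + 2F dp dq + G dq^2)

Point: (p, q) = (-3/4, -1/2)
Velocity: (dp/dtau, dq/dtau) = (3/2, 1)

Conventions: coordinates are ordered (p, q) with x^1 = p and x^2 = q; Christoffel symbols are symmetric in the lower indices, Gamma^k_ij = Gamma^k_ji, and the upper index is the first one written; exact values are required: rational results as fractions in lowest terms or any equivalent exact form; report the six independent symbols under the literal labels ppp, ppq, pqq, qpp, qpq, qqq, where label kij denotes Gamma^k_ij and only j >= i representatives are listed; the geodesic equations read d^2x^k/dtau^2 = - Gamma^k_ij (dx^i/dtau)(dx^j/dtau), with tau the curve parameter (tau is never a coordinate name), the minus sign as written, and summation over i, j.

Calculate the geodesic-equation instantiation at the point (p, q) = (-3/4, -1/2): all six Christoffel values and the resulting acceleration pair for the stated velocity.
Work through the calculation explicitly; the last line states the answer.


E = 25/16, F = -21/64, G = 305/256 at the point
E_p = -3/2, E_q = -9/4, F_p = -11/16, F_q = 21/32, G_p = 21/16, G_q = 0
EG - F^2 = 449/256;  g^inv = (256/449) * [[305/256, 21/64], [21/64, 25/16]]
first-kind symbols [ij,l] = (1/2)(d_i g_jl + d_j g_il - d_l g_ij): [pp,p] = E_p/2 = -3/4, [pp,q] = F_p - E_q/2 = 7/16, [pq,p] = E_q/2 = -9/8, [pq,q] = G_p/2 = 21/32, [qq,p] = F_q - G_p/2 = 0, [qq,q] = G_q/2 = 0
Gamma^p_ij = (G*[ij,p] - F*[ij,q])/(EG - F^2), Gamma^q_ij = (E*[ij,q] - F*[ij,p])/(EG - F^2)
Gamma_ppp = -192/449, Gamma_ppq = -288/449, Gamma_pqq = 0, Gamma_qpp = 112/449, Gamma_qpq = 168/449, Gamma_qqq = 0
d^2p/dtau^2 = -(Gamma_ppp*(3/2)^2 + 2*Gamma_ppq*(3/2)*(1) + Gamma_pqq*(1)^2) = 1296/449
d^2q/dtau^2 = -(Gamma_qpp*(3/2)^2 + 2*Gamma_qpq*(3/2)*(1) + Gamma_qqq*(1)^2) = -756/449

Answer: Gamma_ppp = -192/449, Gamma_ppq = -288/449, Gamma_pqq = 0, Gamma_qpp = 112/449, Gamma_qpq = 168/449, Gamma_qqq = 0; accelerations (d^2p/dtau^2, d^2q/dtau^2) = (1296/449, -756/449)


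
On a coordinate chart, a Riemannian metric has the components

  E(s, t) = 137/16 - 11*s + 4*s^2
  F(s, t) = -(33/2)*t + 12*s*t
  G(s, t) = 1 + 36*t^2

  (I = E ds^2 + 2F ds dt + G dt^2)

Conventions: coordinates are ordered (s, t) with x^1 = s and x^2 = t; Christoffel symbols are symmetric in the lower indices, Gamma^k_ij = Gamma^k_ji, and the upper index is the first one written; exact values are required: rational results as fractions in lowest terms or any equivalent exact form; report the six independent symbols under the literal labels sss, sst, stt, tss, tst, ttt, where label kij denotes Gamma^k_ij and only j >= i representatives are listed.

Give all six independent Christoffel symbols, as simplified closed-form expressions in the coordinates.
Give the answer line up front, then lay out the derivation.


Answer: Gamma_sss = (64*s - 88)/(64*s^2 - 176*s + 576*t^2 + 137), Gamma_sst = 0, Gamma_stt = (192*s - 264)/(64*s^2 - 176*s + 576*t^2 + 137), Gamma_tss = 192*t/(64*s^2 - 176*s + 576*t^2 + 137), Gamma_tst = 0, Gamma_ttt = 576*t/(64*s^2 - 176*s + 576*t^2 + 137)

E = 137/16 - 11*s + 4*s^2; F = -(33/2)*t + 12*s*t; G = 1 + 36*t^2
Gamma^k_ij = (1/2) g^{kl} (d_i g_jl + d_j g_il - d_l g_ij), with g^inv = (1/(EG-F^2)) [[G, -F], [-F, E]]
first partials: E_s = -11 + 8*s, E_t = 0, F_s = 12*t, F_t = -33/2 + 12*s, G_s = 0, G_t = 72*t
D = EG - F^2 = 137/16 - 11*s + 36*t^2 + 4*s^2
expanded: Gamma^s_ss = (G E_s - 2F F_s + F E_t)/(2D), Gamma^s_st = (G E_t - F G_s)/(2D), Gamma^s_tt = (2G F_t - G G_s - F G_t)/(2D), Gamma^t_ss = (2E F_s - E E_t - F E_s)/(2D), Gamma^t_st = (E G_s - F E_t)/(2D), Gamma^t_tt = (E G_t - 2F F_t + F G_s)/(2D); substitute and cancel common factors


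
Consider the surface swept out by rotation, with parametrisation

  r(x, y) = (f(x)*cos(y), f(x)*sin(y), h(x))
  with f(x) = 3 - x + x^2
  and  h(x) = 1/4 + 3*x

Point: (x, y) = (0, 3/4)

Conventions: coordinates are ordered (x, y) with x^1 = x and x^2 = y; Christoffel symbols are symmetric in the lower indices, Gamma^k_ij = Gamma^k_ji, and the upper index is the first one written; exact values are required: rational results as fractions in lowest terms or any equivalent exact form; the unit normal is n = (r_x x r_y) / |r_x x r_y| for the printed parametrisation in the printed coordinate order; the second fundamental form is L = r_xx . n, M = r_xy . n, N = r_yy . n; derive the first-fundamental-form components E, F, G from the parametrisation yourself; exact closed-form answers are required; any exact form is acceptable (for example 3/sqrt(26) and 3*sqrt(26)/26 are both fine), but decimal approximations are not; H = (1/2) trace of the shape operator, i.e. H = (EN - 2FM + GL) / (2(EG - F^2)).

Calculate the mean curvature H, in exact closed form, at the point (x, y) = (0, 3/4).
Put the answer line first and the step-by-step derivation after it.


Answer: H = sqrt(10)/50

f = 3, f' = -1, f'' = 2, h' = 3, h'' = 0
E = 10, F = 0, G = 9; answer radicand W^2 = 10
unnormalised second-form numerators: l = -6, m = 0, n = 9; L = l/sqrt(10), and similarly M = m/sqrt(W^2), N = n/sqrt(W^2)
H = (E*n - 2*F*m + G*l) / (2*(EG - F^2)*sqrt(W^2)); E*n - 2*F*m + G*l = 36, EG - F^2 = 90, so H = (1/5)/sqrt(10)


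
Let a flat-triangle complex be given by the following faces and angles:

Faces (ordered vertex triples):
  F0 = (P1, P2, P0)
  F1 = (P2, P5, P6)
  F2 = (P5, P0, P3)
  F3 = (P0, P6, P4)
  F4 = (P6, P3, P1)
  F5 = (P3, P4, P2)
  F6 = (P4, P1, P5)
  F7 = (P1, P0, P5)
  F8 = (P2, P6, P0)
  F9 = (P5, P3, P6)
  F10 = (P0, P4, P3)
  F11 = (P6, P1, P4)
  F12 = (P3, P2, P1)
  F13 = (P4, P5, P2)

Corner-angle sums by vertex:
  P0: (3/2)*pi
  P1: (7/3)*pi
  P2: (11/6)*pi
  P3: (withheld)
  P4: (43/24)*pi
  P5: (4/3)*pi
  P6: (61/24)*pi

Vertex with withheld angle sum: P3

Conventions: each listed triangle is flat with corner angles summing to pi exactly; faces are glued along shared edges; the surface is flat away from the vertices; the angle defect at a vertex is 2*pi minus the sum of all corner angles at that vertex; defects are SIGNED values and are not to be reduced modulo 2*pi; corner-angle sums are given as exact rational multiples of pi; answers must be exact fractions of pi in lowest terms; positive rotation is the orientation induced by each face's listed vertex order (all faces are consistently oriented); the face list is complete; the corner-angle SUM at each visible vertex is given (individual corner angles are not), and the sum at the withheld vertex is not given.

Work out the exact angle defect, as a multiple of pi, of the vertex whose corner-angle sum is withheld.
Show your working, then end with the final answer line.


V = 7, E = 21, F = 14; chi = V - E + F = 0
Gauss-Bonnet: total defect = 2*pi*chi = 0; visible defects sum to (2/3)*pi

Answer: defect(P3) = (-2/3)*pi


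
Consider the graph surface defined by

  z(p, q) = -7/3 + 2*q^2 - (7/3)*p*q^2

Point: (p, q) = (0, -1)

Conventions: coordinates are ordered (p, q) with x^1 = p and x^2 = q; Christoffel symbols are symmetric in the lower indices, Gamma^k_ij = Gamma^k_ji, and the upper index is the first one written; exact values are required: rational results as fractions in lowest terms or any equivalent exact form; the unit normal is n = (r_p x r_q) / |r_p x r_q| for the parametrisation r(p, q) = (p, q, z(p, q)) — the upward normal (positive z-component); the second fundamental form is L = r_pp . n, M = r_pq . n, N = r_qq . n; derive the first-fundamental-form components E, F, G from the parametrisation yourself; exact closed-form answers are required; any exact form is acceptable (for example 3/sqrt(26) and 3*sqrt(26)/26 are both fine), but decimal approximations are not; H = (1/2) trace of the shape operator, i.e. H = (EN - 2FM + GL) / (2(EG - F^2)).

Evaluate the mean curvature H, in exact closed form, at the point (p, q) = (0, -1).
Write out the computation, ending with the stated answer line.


z_p = -7/3, z_q = -4, z_pp = 0, z_pq = 14/3, z_qq = 4
E = 58/9, F = 28/3, G = 17; answer radicand W^2 = 202/9
unnormalised second-form numerators: l = 0, m = 14/3, n = 4; L = l/sqrt(202/9), and similarly M = m/sqrt(W^2), N = n/sqrt(W^2)
H = (E*n - 2*F*m + G*l) / (2*(EG - F^2)*sqrt(W^2)); E*n - 2*F*m + G*l = -184/3, EG - F^2 = 202/9, so H = (-138/101)/sqrt(202/9)

Answer: H = -207*sqrt(202)/10201


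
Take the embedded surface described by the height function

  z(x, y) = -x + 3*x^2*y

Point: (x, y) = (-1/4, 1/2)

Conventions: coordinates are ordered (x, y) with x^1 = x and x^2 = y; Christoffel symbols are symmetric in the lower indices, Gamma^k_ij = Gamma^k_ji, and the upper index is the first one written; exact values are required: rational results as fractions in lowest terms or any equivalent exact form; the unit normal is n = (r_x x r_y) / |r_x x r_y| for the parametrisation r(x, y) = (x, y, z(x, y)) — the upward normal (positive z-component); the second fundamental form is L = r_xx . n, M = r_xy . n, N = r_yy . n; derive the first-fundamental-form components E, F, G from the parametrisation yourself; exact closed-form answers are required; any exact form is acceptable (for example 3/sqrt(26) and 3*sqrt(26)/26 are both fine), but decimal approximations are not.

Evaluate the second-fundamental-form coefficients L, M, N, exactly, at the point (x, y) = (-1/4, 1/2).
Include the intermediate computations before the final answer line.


z_x = -7/4, z_y = 3/16, z_xx = 3, z_xy = -3/2, z_yy = 0
E = 65/16, F = -21/64, G = 265/256; answer radicand W^2 = 1049/256
unnormalised second-form numerators: l = 3, m = -3/2, n = 0; L = l/sqrt(1049/256), and similarly M = m/sqrt(W^2), N = n/sqrt(W^2)

Answer: L = 48*sqrt(1049)/1049, M = -24*sqrt(1049)/1049, N = 0


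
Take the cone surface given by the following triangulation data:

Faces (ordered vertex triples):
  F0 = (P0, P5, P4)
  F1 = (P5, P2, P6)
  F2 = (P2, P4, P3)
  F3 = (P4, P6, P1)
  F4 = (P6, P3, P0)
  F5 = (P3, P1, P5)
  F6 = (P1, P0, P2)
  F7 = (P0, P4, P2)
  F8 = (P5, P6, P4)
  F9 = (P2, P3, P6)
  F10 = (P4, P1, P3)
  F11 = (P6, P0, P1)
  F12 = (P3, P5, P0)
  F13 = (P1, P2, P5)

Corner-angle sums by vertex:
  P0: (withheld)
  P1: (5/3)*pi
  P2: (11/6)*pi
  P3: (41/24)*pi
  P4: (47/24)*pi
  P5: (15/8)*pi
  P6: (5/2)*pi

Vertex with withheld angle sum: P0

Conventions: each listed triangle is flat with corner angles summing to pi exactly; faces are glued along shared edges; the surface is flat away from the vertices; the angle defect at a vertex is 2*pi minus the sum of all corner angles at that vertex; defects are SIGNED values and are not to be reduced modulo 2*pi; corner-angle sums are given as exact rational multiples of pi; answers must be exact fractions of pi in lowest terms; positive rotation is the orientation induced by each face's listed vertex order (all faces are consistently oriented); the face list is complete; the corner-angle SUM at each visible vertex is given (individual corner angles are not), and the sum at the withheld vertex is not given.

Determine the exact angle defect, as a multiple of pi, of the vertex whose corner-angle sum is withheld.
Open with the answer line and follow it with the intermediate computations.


Answer: defect(P0) = (-11/24)*pi

V = 7, E = 21, F = 14; chi = V - E + F = 0
Gauss-Bonnet: total defect = 2*pi*chi = 0; visible defects sum to (11/24)*pi


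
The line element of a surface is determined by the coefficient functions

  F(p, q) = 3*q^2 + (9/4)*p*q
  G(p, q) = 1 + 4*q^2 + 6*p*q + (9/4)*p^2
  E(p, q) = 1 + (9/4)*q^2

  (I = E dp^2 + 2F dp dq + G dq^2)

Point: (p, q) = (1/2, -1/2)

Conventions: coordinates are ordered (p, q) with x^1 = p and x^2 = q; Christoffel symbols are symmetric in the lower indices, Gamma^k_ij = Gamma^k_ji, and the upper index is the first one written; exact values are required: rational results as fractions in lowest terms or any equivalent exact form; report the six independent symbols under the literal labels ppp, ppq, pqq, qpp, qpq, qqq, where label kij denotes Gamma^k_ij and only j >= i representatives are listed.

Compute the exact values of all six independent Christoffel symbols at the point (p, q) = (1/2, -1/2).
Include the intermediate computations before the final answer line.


E = 25/16, F = 3/16, G = 17/16 at the point
E_p = 0, E_q = -9/4, F_p = -9/8, F_q = -15/8, G_p = -3/4, G_q = -1
EG - F^2 = 13/8;  g^inv = (8/13) * [[17/16, -3/16], [-3/16, 25/16]]
first-kind symbols [ij,l] = (1/2)(d_i g_jl + d_j g_il - d_l g_ij): [pp,p] = E_p/2 = 0, [pp,q] = F_p - E_q/2 = 0, [pq,p] = E_q/2 = -9/8, [pq,q] = G_p/2 = -3/8, [qq,p] = F_q - G_p/2 = -3/2, [qq,q] = G_q/2 = -1/2
Gamma^p_ij = (G*[ij,p] - F*[ij,q])/(EG - F^2), Gamma^q_ij = (E*[ij,q] - F*[ij,p])/(EG - F^2)

Answer: Gamma_ppp = 0, Gamma_ppq = -9/13, Gamma_pqq = -12/13, Gamma_qpp = 0, Gamma_qpq = -3/13, Gamma_qqq = -4/13


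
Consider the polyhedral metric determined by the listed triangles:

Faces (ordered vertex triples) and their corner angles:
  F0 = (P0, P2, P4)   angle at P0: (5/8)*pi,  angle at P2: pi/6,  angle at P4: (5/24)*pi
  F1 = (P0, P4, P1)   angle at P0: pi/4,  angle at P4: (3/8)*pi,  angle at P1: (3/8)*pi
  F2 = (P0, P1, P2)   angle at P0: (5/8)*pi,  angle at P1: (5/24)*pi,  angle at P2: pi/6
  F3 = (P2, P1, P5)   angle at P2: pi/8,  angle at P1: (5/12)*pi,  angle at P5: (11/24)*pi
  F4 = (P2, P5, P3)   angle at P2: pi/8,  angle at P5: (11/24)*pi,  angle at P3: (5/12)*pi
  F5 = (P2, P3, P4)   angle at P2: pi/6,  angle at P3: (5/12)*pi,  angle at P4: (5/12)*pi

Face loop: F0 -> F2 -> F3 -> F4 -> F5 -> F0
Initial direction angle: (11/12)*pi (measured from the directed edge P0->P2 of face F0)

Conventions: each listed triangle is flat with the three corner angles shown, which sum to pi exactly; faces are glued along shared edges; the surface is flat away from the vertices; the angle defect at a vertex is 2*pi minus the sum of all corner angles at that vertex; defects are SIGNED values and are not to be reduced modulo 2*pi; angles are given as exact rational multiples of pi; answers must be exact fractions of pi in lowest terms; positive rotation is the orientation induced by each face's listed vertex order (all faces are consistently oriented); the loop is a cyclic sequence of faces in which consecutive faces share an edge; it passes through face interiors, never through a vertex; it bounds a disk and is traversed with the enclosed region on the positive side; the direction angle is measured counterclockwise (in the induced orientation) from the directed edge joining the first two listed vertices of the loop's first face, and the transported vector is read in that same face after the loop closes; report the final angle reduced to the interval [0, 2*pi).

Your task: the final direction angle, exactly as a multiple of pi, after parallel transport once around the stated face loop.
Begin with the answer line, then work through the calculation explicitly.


Answer: final direction angle = pi/6

enclosed vertex P2: corner angles sum to (3/4)*pi, defect = 2*pi - (3/4)*pi = (5/4)*pi
summing the enclosed defects onto the initial angle, mod 2*pi in the induced orientation:
final angle = (11/12)*pi + (5/4)*pi = pi/6 (mod 2*pi)


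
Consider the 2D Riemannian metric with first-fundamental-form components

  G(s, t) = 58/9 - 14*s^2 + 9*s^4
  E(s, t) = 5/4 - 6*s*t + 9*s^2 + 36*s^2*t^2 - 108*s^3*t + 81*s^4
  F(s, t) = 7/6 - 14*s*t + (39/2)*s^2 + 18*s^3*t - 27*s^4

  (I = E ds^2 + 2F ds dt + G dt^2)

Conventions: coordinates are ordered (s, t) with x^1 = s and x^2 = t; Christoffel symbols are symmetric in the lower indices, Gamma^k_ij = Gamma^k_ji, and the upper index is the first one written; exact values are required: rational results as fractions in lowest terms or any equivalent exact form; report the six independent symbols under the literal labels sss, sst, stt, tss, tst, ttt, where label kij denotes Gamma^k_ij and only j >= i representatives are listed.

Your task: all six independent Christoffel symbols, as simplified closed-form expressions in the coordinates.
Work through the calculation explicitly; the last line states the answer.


E = 5/4 - 6*s*t + 9*s^2 + 36*s^2*t^2 - 108*s^3*t + 81*s^4; F = 7/6 - 14*s*t + (39/2)*s^2 + 18*s^3*t - 27*s^4; G = 58/9 - 14*s^2 + 9*s^4
Gamma^k_ij = (1/2) g^{kl} (d_i g_jl + d_j g_il - d_l g_ij), with g^inv = (1/(EG-F^2)) [[G, -F], [-F, E]]
first partials: E_s = -6*t + 18*s + 72*s*t^2 - 324*s^2*t + 324*s^3, E_t = -6*s + 72*s^2*t - 108*s^3, F_s = -14*t + 39*s + 54*s^2*t - 108*s^3, F_t = -14*s + 18*s^3, G_s = -28*s + 36*s^3, G_t = 0
D = EG - F^2 = 241/36 - 6*s*t - 5*s^2 + 36*s^2*t^2 - 108*s^3*t + 90*s^4
expanded: Gamma^s_ss = (G E_s - 2F F_s + F E_t)/(2D), Gamma^s_st = (G E_t - F G_s)/(2D), Gamma^s_tt = (2G F_t - G G_s - F G_t)/(2D), Gamma^t_ss = (2E F_s - E E_t - F E_s)/(2D), Gamma^t_st = (E G_s - F E_t)/(2D), Gamma^t_tt = (E G_t - 2F F_t + F G_s)/(2D); substitute and cancel common factors

Answer: Gamma_sss = (5832*s^3 - 5832*s^2*t + 1296*s*t^2 + 324*s - 108*t)/(3240*s^4 - 3888*s^3*t + 1296*s^2*t^2 - 180*s^2 - 216*s*t + 241), Gamma_sst = (-1944*s^3 + 1296*s^2*t - 108*s)/(3240*s^4 - 3888*s^3*t + 1296*s^2*t^2 - 180*s^2 - 216*s*t + 241), Gamma_stt = 0, Gamma_tss = (-1944*s^3 + 648*s^2*t + 1512*s - 504*t)/(3240*s^4 - 3888*s^3*t + 1296*s^2*t^2 - 180*s^2 - 216*s*t + 241), Gamma_tst = (648*s^3 - 504*s)/(3240*s^4 - 3888*s^3*t + 1296*s^2*t^2 - 180*s^2 - 216*s*t + 241), Gamma_ttt = 0


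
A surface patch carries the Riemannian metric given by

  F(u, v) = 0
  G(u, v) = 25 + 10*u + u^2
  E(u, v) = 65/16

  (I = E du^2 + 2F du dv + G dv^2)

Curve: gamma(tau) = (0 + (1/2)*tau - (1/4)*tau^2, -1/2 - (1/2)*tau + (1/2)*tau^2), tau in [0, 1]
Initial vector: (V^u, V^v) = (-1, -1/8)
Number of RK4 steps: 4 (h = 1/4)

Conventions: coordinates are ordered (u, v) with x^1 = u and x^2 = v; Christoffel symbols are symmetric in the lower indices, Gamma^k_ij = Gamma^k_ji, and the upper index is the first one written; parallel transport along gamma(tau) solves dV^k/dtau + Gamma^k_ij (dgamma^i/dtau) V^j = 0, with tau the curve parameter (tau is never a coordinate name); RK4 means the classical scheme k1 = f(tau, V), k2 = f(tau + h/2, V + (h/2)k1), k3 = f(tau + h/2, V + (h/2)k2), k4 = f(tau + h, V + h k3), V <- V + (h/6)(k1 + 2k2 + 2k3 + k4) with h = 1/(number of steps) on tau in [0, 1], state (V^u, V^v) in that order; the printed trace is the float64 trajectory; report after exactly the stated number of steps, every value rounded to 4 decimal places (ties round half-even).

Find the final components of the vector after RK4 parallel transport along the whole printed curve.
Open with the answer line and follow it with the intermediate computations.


Answer: V^u = -1.0000, V^v = -0.1190

gamma'(tau) = (1/2 - (1/2)*tau, -1/2 + tau); f(tau, V)^k = -Gamma^k_ij(gamma(tau)) gamma'^i(tau) V^j; h = 1/4; intermediate values shown to 6 dp
curve data and Christoffel symbols at the stage parameters:
  tau = 0.000000: gamma = (0.000000, -0.500000), gamma' = (0.500000, -0.500000); Gamma_uuu = 0.000000, Gamma_uuv = 0.000000, Gamma_uvv = -1.230769, Gamma_vuu = 0.000000, Gamma_vuv = 0.200000, Gamma_vvv = 0.000000
  tau = 0.125000: gamma = (0.058594, -0.554688), gamma' = (0.437500, -0.375000); Gamma_uuu = 0.000000, Gamma_uuv = 0.000000, Gamma_uvv = -1.245192, Gamma_vuu = 0.000000, Gamma_vuv = 0.197683, Gamma_vvv = 0.000000
  tau = 0.250000: gamma = (0.109375, -0.593750), gamma' = (0.375000, -0.250000); Gamma_uuu = 0.000000, Gamma_uuv = 0.000000, Gamma_uvv = -1.257692, Gamma_vuu = 0.000000, Gamma_vuv = 0.195719, Gamma_vvv = 0.000000
  tau = 0.375000: gamma = (0.152344, -0.617188), gamma' = (0.312500, -0.125000); Gamma_uuu = 0.000000, Gamma_uuv = 0.000000, Gamma_uvv = -1.268269, Gamma_vuu = 0.000000, Gamma_vuv = 0.194086, Gamma_vvv = 0.000000
  tau = 0.500000: gamma = (0.187500, -0.625000), gamma' = (0.250000, 0.000000); Gamma_uuu = 0.000000, Gamma_uuv = 0.000000, Gamma_uvv = -1.276923, Gamma_vuu = 0.000000, Gamma_vuv = 0.192771, Gamma_vvv = 0.000000
  tau = 0.625000: gamma = (0.214844, -0.617188), gamma' = (0.187500, 0.125000); Gamma_uuu = 0.000000, Gamma_uuv = 0.000000, Gamma_uvv = -1.283654, Gamma_vuu = 0.000000, Gamma_vuv = 0.191760, Gamma_vvv = 0.000000
  tau = 0.750000: gamma = (0.234375, -0.593750), gamma' = (0.125000, 0.250000); Gamma_uuu = 0.000000, Gamma_uuv = 0.000000, Gamma_uvv = -1.288462, Gamma_vuu = 0.000000, Gamma_vuv = 0.191045, Gamma_vvv = 0.000000
  tau = 0.875000: gamma = (0.246094, -0.554688), gamma' = (0.062500, 0.375000); Gamma_uuu = 0.000000, Gamma_uuv = 0.000000, Gamma_uvv = -1.291346, Gamma_vuu = 0.000000, Gamma_vuv = 0.190618, Gamma_vvv = 0.000000
  tau = 1.000000: gamma = (0.250000, -0.500000), gamma' = (0.000000, 0.500000); Gamma_uuu = 0.000000, Gamma_uuv = 0.000000, Gamma_uvv = -1.292308, Gamma_vuu = 0.000000, Gamma_vuv = 0.190476, Gamma_vvv = 0.000000
step 0: V^u = -1.0000, V^v = -0.1250
step 1: k1 = (0.076923, -0.087500), k2 = (0.063476, -0.061662), k3 = (0.061967, -0.062066), k4 = (0.044182, -0.037859); V <- V + (h/6)(k1 + 2k2 + 2k3 + k4): V^u = -0.9845, V^v = -0.1405
step 2: k1 = (0.044187, -0.037857), k2 = (0.023030, -0.014940), k3 = (0.022575, -0.015178), k4 = (0.000000, 0.006956); V <- V + (h/6)(k1 + 2k2 + 2k3 + k4): V^u = -0.9789, V^v = -0.1443
step 3: k1 = (0.000000, 0.006956), k2 = (-0.023019, 0.028621), k3 = (-0.022585, 0.028593), k4 = (-0.044189, 0.050297); V <- V + (h/6)(k1 + 2k2 + 2k3 + k4): V^u = -0.9845, V^v = -0.1372
step 4: k1 = (-0.044187, 0.050297), k2 = (-0.063384, 0.072328), k3 = (-0.062051, 0.072467), k4 = (-0.076932, 0.095239); V <- V + (h/6)(k1 + 2k2 + 2k3 + k4): V^u = -1.0000, V^v = -0.1190


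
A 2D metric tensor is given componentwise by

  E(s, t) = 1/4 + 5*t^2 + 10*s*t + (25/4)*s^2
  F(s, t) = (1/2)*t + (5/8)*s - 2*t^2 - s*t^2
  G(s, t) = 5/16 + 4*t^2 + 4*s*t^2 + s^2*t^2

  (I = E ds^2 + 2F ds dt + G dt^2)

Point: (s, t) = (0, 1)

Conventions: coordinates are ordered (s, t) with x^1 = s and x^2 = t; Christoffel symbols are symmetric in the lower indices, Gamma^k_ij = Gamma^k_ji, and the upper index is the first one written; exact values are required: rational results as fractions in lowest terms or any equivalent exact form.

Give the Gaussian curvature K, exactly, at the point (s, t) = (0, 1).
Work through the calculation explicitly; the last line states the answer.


E = 21/4, F = -3/2, G = 69/16, EG - F^2 = 1305/64 at the point
E_s = 10, E_t = 10, F_s = -3/8, F_t = -7/2, G_s = 4, G_t = 8
E_tt = 10, F_st = -2, G_ss = 2
Evaluate Brioschi's two determinant matrices M1, M2 and divide by (EG - F^2)^2.
M1 = [[-E_tt/2 + F_st - G_ss/2, E_s/2, F_s - E_t/2], [F_t - G_s/2, E, F], [G_t/2, F, G]] = [[-8, 5, -43/8], [-11/2, 21/4, -3/2], [4, -3/2, 69/16]]; det M1 = -6
M2 = [[0, E_t/2, G_s/2], [E_t/2, E, F], [G_s/2, F, G]] = [[0, 5, 2], [5, 21/4, -3/2], [2, -3/2, 69/16]]; det M2 = -2541/16
det M1 - det M2 = 2445/16; K = 2445/16 / (1305/64)^2 = 41728/113535

Answer: K = 41728/113535


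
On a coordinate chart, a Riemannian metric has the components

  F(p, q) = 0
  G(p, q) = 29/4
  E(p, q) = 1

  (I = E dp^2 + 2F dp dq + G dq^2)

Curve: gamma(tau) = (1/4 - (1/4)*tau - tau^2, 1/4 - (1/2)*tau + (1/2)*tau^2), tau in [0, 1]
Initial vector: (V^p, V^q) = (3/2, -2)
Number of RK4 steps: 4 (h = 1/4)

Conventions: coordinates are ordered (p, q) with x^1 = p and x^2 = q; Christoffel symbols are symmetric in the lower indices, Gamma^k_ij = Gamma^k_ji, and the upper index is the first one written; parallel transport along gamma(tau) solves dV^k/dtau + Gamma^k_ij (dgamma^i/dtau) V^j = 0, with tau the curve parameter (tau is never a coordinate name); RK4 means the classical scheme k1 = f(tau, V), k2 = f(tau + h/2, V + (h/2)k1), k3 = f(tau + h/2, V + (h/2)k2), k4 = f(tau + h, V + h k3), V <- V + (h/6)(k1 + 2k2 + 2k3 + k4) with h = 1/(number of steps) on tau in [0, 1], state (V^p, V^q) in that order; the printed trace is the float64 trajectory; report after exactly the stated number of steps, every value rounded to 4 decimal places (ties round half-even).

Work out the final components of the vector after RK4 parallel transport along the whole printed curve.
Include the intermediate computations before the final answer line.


gamma'(tau) = (-1/4 - 2*tau, -1/2 + tau); f(tau, V)^k = -Gamma^k_ij(gamma(tau)) gamma'^i(tau) V^j; h = 1/4; intermediate values shown to 6 dp
curve data and Christoffel symbols at the stage parameters:
  tau = 0.000000: gamma = (0.250000, 0.250000), gamma' = (-0.250000, -0.500000); Gamma_ppp = 0.000000, Gamma_ppq = 0.000000, Gamma_pqq = 0.000000, Gamma_qpp = 0.000000, Gamma_qpq = 0.000000, Gamma_qqq = 0.000000
  tau = 0.125000: gamma = (0.203125, 0.195312), gamma' = (-0.500000, -0.375000); Gamma_ppp = 0.000000, Gamma_ppq = 0.000000, Gamma_pqq = 0.000000, Gamma_qpp = 0.000000, Gamma_qpq = 0.000000, Gamma_qqq = 0.000000
  tau = 0.250000: gamma = (0.125000, 0.156250), gamma' = (-0.750000, -0.250000); Gamma_ppp = 0.000000, Gamma_ppq = 0.000000, Gamma_pqq = 0.000000, Gamma_qpp = 0.000000, Gamma_qpq = 0.000000, Gamma_qqq = 0.000000
  tau = 0.375000: gamma = (0.015625, 0.132812), gamma' = (-1.000000, -0.125000); Gamma_ppp = 0.000000, Gamma_ppq = 0.000000, Gamma_pqq = 0.000000, Gamma_qpp = 0.000000, Gamma_qpq = 0.000000, Gamma_qqq = 0.000000
  tau = 0.500000: gamma = (-0.125000, 0.125000), gamma' = (-1.250000, 0.000000); Gamma_ppp = 0.000000, Gamma_ppq = 0.000000, Gamma_pqq = 0.000000, Gamma_qpp = 0.000000, Gamma_qpq = 0.000000, Gamma_qqq = 0.000000
  tau = 0.625000: gamma = (-0.296875, 0.132812), gamma' = (-1.500000, 0.125000); Gamma_ppp = 0.000000, Gamma_ppq = 0.000000, Gamma_pqq = 0.000000, Gamma_qpp = 0.000000, Gamma_qpq = 0.000000, Gamma_qqq = 0.000000
  tau = 0.750000: gamma = (-0.500000, 0.156250), gamma' = (-1.750000, 0.250000); Gamma_ppp = 0.000000, Gamma_ppq = 0.000000, Gamma_pqq = 0.000000, Gamma_qpp = 0.000000, Gamma_qpq = 0.000000, Gamma_qqq = 0.000000
  tau = 0.875000: gamma = (-0.734375, 0.195312), gamma' = (-2.000000, 0.375000); Gamma_ppp = 0.000000, Gamma_ppq = 0.000000, Gamma_pqq = 0.000000, Gamma_qpp = 0.000000, Gamma_qpq = 0.000000, Gamma_qqq = 0.000000
  tau = 1.000000: gamma = (-1.000000, 0.250000), gamma' = (-2.250000, 0.500000); Gamma_ppp = 0.000000, Gamma_ppq = 0.000000, Gamma_pqq = 0.000000, Gamma_qpp = 0.000000, Gamma_qpq = 0.000000, Gamma_qqq = 0.000000
step 0: V^p = 1.5000, V^q = -2.0000
step 1: k1 = (0.000000, 0.000000), k2 = (0.000000, 0.000000), k3 = (0.000000, 0.000000), k4 = (0.000000, 0.000000); V <- V + (h/6)(k1 + 2k2 + 2k3 + k4): V^p = 1.5000, V^q = -2.0000
step 2: k1 = (0.000000, 0.000000), k2 = (0.000000, 0.000000), k3 = (0.000000, 0.000000), k4 = (0.000000, 0.000000); V <- V + (h/6)(k1 + 2k2 + 2k3 + k4): V^p = 1.5000, V^q = -2.0000
step 3: k1 = (0.000000, 0.000000), k2 = (0.000000, 0.000000), k3 = (0.000000, 0.000000), k4 = (0.000000, 0.000000); V <- V + (h/6)(k1 + 2k2 + 2k3 + k4): V^p = 1.5000, V^q = -2.0000
step 4: k1 = (0.000000, 0.000000), k2 = (0.000000, 0.000000), k3 = (0.000000, 0.000000), k4 = (0.000000, 0.000000); V <- V + (h/6)(k1 + 2k2 + 2k3 + k4): V^p = 1.5000, V^q = -2.0000

Answer: V^p = 1.5000, V^q = -2.0000
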